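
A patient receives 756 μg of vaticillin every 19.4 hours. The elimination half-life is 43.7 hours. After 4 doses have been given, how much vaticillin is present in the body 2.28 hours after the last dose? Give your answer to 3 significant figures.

The 4 doses were given 60.48, 41.08, 21.68, 2.28 hours ago.
Total = 756·(1/2)^(60.48/43.7) + 756·(1/2)^(41.08/43.7) + 756·(1/2)^(21.68/43.7) + 756·(1/2)^(2.28/43.7)
      = 289.67 + 394.04 + 536.02 + 729.15 ≈ 1948.9 μg.

1950 μg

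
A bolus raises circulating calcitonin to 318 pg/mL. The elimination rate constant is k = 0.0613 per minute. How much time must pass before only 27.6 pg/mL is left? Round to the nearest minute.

40 minutes

t½ = ln 2 / k = 0.69315 / 0.0613 ≈ 11.307 minutes.
Fraction remaining = 27.6/318 ≈ 0.086792.
n = log₂(318/27.6) = ln(11.522)/ln 2 ≈ 3.5263 half-lives.
t = n × t½ = 3.5263 × 11.307 ≈ 39.873 minutes.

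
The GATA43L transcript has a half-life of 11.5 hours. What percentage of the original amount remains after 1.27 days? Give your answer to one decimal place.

15.9%

1.27 days = 30.48 hours.
n = 30.48/11.5 ≈ 2.6504 half-lives.
Fraction remaining = (1/2)^2.6504 ≈ 0.15927, i.e. 15.927%.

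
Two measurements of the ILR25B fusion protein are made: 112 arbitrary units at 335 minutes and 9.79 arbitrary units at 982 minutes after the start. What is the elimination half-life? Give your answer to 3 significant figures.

Over Δt = 982 − 335 = 647 minutes, the level fell by a factor of 112/9.79 ≈ 11.44.
n = log₂(11.44) ≈ 3.516 half-lives, so t½ = 647/3.516 ≈ 184.01 minutes.

184 minutes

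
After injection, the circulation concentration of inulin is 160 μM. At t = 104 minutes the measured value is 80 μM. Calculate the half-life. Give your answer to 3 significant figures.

A/A₀ = 80/160 ≈ 0.5.
n = log₂(2) ≈ 1 half-life elapsed in 104 minutes.
t½ = 104/1 ≈ 104 minutes.

104 minutes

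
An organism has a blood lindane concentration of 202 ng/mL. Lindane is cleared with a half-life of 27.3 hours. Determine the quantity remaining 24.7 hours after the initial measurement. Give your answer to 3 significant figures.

108 ng/mL

Number of half-lives: n = 24.7/27.3 ≈ 0.90476.
Remaining = 202 × (1/2)^0.90476 = 202 × 0.53412 ≈ 107.89 ng/mL.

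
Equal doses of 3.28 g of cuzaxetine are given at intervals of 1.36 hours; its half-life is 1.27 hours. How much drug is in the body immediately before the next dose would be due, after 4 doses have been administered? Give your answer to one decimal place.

The 4 doses were given 5.44, 4.08, 2.72, 1.36 hours ago.
Total = 3.28·(1/2)^(5.44/1.27) + 3.28·(1/2)^(4.08/1.27) + 3.28·(1/2)^(2.72/1.27) + 3.28·(1/2)^(1.36/1.27)
      = 0.16843 + 0.35382 + 0.74327 + 1.5614 ≈ 2.8269 g.

2.8 g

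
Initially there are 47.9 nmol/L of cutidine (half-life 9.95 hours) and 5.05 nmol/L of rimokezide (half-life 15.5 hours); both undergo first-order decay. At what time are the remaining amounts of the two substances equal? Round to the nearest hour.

Set 47.9·(1/2)^(t/9.95) = 5.05·(1/2)^(t/15.5).
Taking log₂: log₂(47.9/5.05) = t·(1/9.95 − 1/15.5).
log₂(9.4851) = 3.2457; 1/9.95 − 1/15.5 = 0.035986.
t = 3.2457 / 0.035986 ≈ 90.192 hours.

90 hours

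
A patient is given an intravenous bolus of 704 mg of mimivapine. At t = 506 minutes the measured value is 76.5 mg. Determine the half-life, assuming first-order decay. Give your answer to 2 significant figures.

160 minutes

A/A₀ = 76.5/704 ≈ 0.10866.
n = log₂(9.2026) ≈ 3.202 half-lives elapsed in 506 minutes.
t½ = 506/3.202 ≈ 158.02 minutes.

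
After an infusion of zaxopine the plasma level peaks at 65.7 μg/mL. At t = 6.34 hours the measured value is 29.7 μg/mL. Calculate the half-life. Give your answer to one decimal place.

A/A₀ = 29.7/65.7 ≈ 0.45205.
n = log₂(2.2121) ≈ 1.1454 half-lives elapsed in 6.34 hours.
t½ = 6.34/1.1454 ≈ 5.535 hours.

5.5 hours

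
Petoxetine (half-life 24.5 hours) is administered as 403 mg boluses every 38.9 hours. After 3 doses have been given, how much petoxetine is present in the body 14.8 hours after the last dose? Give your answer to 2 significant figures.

The 3 doses were given 92.6, 53.7, 14.8 hours ago.
Total = 403·(1/2)^(92.6/24.5) + 403·(1/2)^(53.7/24.5) + 403·(1/2)^(14.8/24.5)
      = 29.345 + 88.206 + 265.13 ≈ 382.68 mg.

380 mg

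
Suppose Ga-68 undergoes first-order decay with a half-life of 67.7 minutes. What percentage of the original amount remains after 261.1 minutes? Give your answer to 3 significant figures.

n = 261.1/67.7 ≈ 3.8567 half-lives.
Fraction remaining = (1/2)^3.8567 ≈ 0.069026, i.e. 6.9026%.

6.90%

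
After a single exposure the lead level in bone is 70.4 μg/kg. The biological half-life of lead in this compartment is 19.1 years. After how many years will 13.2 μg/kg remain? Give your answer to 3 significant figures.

Fraction remaining = 13.2/70.4 ≈ 0.1875.
n = log₂(70.4/13.2) = ln(5.3333)/ln 2 ≈ 2.415 half-lives.
t = n × t½ = 2.415 × 19.1 ≈ 46.127 years.

46.1 years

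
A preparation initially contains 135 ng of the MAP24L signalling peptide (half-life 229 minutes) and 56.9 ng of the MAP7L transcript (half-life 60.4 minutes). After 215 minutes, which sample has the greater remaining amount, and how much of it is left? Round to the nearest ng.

MAP24L signalling peptide: 135 × (1/2)^0.93886 ≈ 70.422 ng.
MAP7L transcript: 56.9 × (1/2)^3.5596 ≈ 4.8258 ng.
MAP24L signalling peptide has more remaining, at ≈ 70.422 ng.

MAP24L signalling peptide, 70 ng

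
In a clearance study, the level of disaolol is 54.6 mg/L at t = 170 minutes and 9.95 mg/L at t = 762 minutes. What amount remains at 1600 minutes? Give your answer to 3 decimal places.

0.894 mg/L

Over Δt = 762 − 170 = 592 minutes, the level fell by a factor of 54.6/9.95 ≈ 5.4874.
n = log₂(5.4874) ≈ 2.4561 half-lives, so t½ = 592/2.4561 ≈ 241.03 minutes.
From t = 762 to t = 1600: 9.95 × (1/2)^((1600−762)/241.03) ≈ 0.89375 mg/L.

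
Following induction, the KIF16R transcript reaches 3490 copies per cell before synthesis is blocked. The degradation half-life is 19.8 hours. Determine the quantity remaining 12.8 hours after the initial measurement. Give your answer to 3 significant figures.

Number of half-lives: n = 12.8/19.8 ≈ 0.64646.
Remaining = 3490 × (1/2)^0.64646 = 3490 × 0.63884 ≈ 2229.6 copies per cell.

2230 copies per cell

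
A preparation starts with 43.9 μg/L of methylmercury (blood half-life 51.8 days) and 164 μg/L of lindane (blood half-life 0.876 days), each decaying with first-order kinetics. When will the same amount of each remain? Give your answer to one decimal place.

1.7 days

Set 43.9·(1/2)^(t/51.8) = 164·(1/2)^(t/0.876).
Taking log₂: log₂(43.9/164) = t·(1/51.8 − 1/0.876).
log₂(0.26768) = -1.9014; 1/51.8 − 1/0.876 = -1.1222.
t = -1.9014 / -1.1222 ≈ 1.6943 days.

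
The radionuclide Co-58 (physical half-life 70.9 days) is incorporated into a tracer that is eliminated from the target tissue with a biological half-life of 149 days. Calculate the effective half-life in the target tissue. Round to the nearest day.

1/t_eff = 1/t_phys + 1/t_biol = 1/70.9 + 1/149 = 0.020816 per day.
t_eff = 70.9 × 149 / (70.9 + 149) ≈ 48.04 days.

48 days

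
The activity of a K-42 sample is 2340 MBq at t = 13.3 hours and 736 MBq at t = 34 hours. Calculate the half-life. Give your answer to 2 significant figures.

Over Δt = 34 − 13.3 = 20.7 hours, the level fell by a factor of 2340/736 ≈ 3.1793.
n = log₂(3.1793) ≈ 1.6687 half-lives, so t½ = 20.7/1.6687 ≈ 12.405 hours.

12 hours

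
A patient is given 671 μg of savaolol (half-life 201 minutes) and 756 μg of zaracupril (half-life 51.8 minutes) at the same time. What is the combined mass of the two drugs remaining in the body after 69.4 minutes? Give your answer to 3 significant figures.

827 μg

savaolol: 671 × (1/2)^(69.4/201) = 671 × (1/2)^0.34527 ≈ 528.18 μg.
zaracupril: 756 × (1/2)^(69.4/51.8) = 756 × (1/2)^1.3398 ≈ 298.68 μg.
Total = 528.18 + 298.68 ≈ 826.87 μg.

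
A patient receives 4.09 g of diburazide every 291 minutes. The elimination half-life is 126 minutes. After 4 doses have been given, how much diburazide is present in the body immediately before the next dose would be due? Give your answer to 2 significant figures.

1.0 g

The 4 doses were given 1164, 873, 582, 291 minutes ago.
Total = 4.09·(1/2)^(1164/126) + 4.09·(1/2)^(873/126) + 4.09·(1/2)^(582/126) + 4.09·(1/2)^(291/126)
      = 0.006773 + 0.033575 + 0.16644 + 0.82506 ≈ 1.0318 g.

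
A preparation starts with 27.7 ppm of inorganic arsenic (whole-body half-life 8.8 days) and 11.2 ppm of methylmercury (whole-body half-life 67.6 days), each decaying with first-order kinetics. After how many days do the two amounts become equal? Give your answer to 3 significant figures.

13.2 days

Set 27.7·(1/2)^(t/8.8) = 11.2·(1/2)^(t/67.6).
Taking log₂: log₂(27.7/11.2) = t·(1/8.8 − 1/67.6).
log₂(2.4732) = 1.3064; 1/8.8 − 1/67.6 = 0.098843.
t = 1.3064 / 0.098843 ≈ 13.217 days.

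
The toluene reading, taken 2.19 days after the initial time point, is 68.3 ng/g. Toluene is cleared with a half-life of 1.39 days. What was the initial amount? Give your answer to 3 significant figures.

204 ng/g

Number of half-lives elapsed: n = 2.19/1.39 ≈ 1.5755.
A₀ = A × 2^n = 68.3 × 2^1.5755 = 68.3 × 2.9805 ≈ 203.57 ng/g.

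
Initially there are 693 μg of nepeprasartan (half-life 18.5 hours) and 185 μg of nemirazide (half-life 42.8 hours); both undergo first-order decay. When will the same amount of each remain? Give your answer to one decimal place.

Set 693·(1/2)^(t/18.5) = 185·(1/2)^(t/42.8).
Taking log₂: log₂(693/185) = t·(1/18.5 − 1/42.8).
log₂(3.7459) = 1.9053; 1/18.5 − 1/42.8 = 0.03069.
t = 1.9053 / 0.03069 ≈ 62.084 hours.

62.1 hours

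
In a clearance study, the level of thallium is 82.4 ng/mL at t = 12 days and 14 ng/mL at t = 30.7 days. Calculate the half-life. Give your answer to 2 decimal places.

Over Δt = 30.7 − 12 = 18.7 days, the level fell by a factor of 82.4/14 ≈ 5.8857.
n = log₂(5.8857) ≈ 2.5572 half-lives, so t½ = 18.7/2.5572 ≈ 7.3126 days.

7.31 days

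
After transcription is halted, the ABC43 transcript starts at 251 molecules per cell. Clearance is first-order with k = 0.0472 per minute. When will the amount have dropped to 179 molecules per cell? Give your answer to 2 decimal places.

t½ = ln 2 / k = 0.69315 / 0.0472 ≈ 14.685 minutes.
Fraction remaining = 179/251 ≈ 0.71315.
n = log₂(251/179) = ln(1.4022)/ln 2 ≈ 0.48773 half-lives.
t = n × t½ = 0.48773 × 14.685 ≈ 7.1624 minutes.

7.16 minutes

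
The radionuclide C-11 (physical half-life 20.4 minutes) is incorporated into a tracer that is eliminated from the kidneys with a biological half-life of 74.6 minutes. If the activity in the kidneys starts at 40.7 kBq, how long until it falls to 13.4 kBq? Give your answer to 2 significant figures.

1/t_eff = 1/t_phys + 1/t_biol = 1/20.4 + 1/74.6 = 0.062424 per minute.
t_eff = 20.4 × 74.6 / (20.4 + 74.6) ≈ 16.019 minutes.
n = log₂(40.7/13.4) ≈ 1.6028; t = 1.6028 × 16.019 ≈ 25.676 minutes.

26 minutes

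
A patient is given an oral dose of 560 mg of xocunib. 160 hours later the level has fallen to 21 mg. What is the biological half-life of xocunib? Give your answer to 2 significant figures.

A/A₀ = 21/560 ≈ 0.0375.
n = log₂(26.667) ≈ 4.737 half-lives elapsed in 160 hours.
t½ = 160/4.737 ≈ 33.777 hours.

34 hours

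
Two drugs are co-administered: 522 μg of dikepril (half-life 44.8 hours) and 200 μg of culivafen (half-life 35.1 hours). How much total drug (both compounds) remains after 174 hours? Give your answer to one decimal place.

dikepril: 522 × (1/2)^(174/44.8) = 522 × (1/2)^3.8839 ≈ 35.358 μg.
culivafen: 200 × (1/2)^(174/35.1) = 200 × (1/2)^4.9573 ≈ 6.4379 μg.
Total = 35.358 + 6.4379 ≈ 41.796 μg.

41.8 μg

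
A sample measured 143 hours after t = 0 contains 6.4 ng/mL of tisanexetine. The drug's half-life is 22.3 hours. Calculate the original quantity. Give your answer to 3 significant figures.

Number of half-lives elapsed: n = 143/22.3 ≈ 6.4126.
A₀ = A × 2^n = 6.4 × 2^6.4126 = 6.4 × 85.187 ≈ 545.19 ng/mL.

545 ng/mL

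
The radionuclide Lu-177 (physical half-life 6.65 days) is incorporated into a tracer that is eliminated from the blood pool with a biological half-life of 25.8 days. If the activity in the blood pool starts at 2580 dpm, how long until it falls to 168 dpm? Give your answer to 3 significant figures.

1/t_eff = 1/t_phys + 1/t_biol = 1/6.65 + 1/25.8 = 0.18914 per day.
t_eff = 6.65 × 25.8 / (6.65 + 25.8) ≈ 5.2872 days.
n = log₂(2580/168) ≈ 3.9408; t = 3.9408 × 5.2872 ≈ 20.836 days.

20.8 days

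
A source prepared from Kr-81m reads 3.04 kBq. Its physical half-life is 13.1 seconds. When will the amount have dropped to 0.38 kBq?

0.38/3.04 = 1/8, so 3 half-lives have elapsed.
t = 3 × 13.1 = 39.3 seconds.

39.3 seconds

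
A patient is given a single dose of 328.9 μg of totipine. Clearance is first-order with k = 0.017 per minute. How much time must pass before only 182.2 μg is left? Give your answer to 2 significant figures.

t½ = ln 2 / k = 0.69315 / 0.017 ≈ 40.773 minutes.
Fraction remaining = 182.2/328.9 ≈ 0.55397.
n = log₂(328.9/182.2) = ln(1.8052)/ln 2 ≈ 0.85213 half-lives.
t = n × t½ = 0.85213 × 40.773 ≈ 34.744 minutes.

35 minutes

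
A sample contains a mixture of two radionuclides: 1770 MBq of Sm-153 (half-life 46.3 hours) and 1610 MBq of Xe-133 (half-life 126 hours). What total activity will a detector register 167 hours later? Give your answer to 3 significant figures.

788 MBq

Sm-153: 1770 × (1/2)^(167/46.3) = 1770 × (1/2)^3.6069 ≈ 145.27 MBq.
Xe-133: 1610 × (1/2)^(167/126) = 1610 × (1/2)^1.3254 ≈ 642.45 MBq.
Total = 145.27 + 642.45 ≈ 787.73 MBq.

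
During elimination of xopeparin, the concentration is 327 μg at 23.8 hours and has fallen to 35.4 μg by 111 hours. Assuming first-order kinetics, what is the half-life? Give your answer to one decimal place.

Over Δt = 111 − 23.8 = 87.2 hours, the level fell by a factor of 327/35.4 ≈ 9.2373.
n = log₂(9.2373) ≈ 3.2075 half-lives, so t½ = 87.2/3.2075 ≈ 27.187 hours.

27.2 hours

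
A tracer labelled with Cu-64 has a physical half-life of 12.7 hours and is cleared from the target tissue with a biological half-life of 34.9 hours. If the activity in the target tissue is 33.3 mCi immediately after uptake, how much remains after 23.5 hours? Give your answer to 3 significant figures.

1/t_eff = 1/t_phys + 1/t_biol = 1/12.7 + 1/34.9 = 0.10739 per hour.
t_eff = 12.7 × 34.9 / (12.7 + 34.9) ≈ 9.3116 hours.
Remaining = 33.3 × (1/2)^(23.5/9.3116) = 33.3 × (1/2)^2.5237 ≈ 5.7906 mCi.

5.79 mCi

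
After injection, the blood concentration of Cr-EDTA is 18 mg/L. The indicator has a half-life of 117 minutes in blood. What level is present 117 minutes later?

9 mg/L

Elapsed time is 1 half-life (117/117).
Each half-life halves the amount: 18 × (1/2)^1 = 18/2 = 9 mg/L.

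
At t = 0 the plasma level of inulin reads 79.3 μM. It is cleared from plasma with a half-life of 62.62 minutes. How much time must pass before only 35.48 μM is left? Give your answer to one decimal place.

Fraction remaining = 35.48/79.3 ≈ 0.44741.
n = log₂(79.3/35.48) = ln(2.2351)/ln 2 ≈ 1.1603 half-lives.
t = n × t½ = 1.1603 × 62.62 ≈ 72.659 minutes.

72.7 minutes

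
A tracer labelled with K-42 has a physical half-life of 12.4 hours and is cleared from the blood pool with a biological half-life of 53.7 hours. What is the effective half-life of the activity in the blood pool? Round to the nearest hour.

10 hours

1/t_eff = 1/t_phys + 1/t_biol = 1/12.4 + 1/53.7 = 0.099267 per hour.
t_eff = 12.4 × 53.7 / (12.4 + 53.7) ≈ 10.074 hours.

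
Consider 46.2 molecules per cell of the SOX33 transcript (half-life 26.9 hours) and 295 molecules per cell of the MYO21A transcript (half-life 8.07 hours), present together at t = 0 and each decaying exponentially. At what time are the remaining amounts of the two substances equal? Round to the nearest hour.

Set 46.2·(1/2)^(t/26.9) = 295·(1/2)^(t/8.07).
Taking log₂: log₂(46.2/295) = t·(1/26.9 − 1/8.07).
log₂(0.15661) = -2.6748; 1/26.9 − 1/8.07 = -0.086741.
t = -2.6748 / -0.086741 ≈ 30.836 hours.

31 hours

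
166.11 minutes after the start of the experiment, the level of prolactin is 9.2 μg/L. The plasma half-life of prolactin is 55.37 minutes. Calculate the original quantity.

Number of half-lives elapsed: n = 166.11/55.37 ≈ 3.
A₀ = A × 2^n = 9.2 × 2^3 = 9.2 × 8 ≈ 73.6 μg/L.

73.6 μg/L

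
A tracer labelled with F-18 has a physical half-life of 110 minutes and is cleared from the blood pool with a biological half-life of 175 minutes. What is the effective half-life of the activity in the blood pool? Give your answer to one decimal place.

1/t_eff = 1/t_phys + 1/t_biol = 1/110 + 1/175 = 0.014805 per minute.
t_eff = 110 × 175 / (110 + 175) ≈ 67.544 minutes.

67.5 minutes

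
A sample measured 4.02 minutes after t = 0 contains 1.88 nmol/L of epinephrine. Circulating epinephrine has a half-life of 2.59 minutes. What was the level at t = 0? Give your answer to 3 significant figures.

5.51 nmol/L

Number of half-lives elapsed: n = 4.02/2.59 ≈ 1.5521.
A₀ = A × 2^n = 1.88 × 2^1.5521 = 1.88 × 2.9325 ≈ 5.5131 nmol/L.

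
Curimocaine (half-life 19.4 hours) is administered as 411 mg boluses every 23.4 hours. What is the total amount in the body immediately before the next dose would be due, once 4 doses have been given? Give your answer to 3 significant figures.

The 4 doses were given 93.6, 70.2, 46.8, 23.4 hours ago.
Total = 411·(1/2)^(93.6/19.4) + 411·(1/2)^(70.2/19.4) + 411·(1/2)^(46.8/19.4) + 411·(1/2)^(23.4/19.4)
      = 14.503 + 33.462 + 77.205 + 178.13 ≈ 303.3 mg.

303 mg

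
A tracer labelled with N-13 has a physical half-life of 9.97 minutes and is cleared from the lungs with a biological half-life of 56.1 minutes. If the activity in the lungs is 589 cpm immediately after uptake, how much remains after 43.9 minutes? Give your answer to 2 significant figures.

1/t_eff = 1/t_phys + 1/t_biol = 1/9.97 + 1/56.1 = 0.11813 per minute.
t_eff = 9.97 × 56.1 / (9.97 + 56.1) ≈ 8.4655 minutes.
Remaining = 589 × (1/2)^(43.9/8.4655) = 589 × (1/2)^5.1857 ≈ 16.183 cpm.

16 cpm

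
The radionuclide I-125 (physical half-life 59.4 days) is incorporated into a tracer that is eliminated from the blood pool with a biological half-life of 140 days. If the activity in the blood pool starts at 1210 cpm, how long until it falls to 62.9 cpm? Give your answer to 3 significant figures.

1/t_eff = 1/t_phys + 1/t_biol = 1/59.4 + 1/140 = 0.023978 per day.
t_eff = 59.4 × 140 / (59.4 + 140) ≈ 41.705 days.
n = log₂(1210/62.9) ≈ 4.2658; t = 4.2658 × 41.705 ≈ 177.91 days.

178 days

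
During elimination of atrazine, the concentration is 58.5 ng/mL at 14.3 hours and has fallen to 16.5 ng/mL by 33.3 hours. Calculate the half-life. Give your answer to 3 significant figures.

Over Δt = 33.3 − 14.3 = 19 hours, the level fell by a factor of 58.5/16.5 ≈ 3.5455.
n = log₂(3.5455) ≈ 1.826 half-lives, so t½ = 19/1.826 ≈ 10.405 hours.

10.4 hours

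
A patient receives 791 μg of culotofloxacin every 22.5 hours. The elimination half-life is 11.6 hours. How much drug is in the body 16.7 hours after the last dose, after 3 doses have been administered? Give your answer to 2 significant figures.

390 μg

The 3 doses were given 61.7, 39.2, 16.7 hours ago.
Total = 791·(1/2)^(61.7/11.6) + 791·(1/2)^(39.2/11.6) + 791·(1/2)^(16.7/11.6)
      = 19.816 + 76.016 + 291.61 ≈ 387.44 μg.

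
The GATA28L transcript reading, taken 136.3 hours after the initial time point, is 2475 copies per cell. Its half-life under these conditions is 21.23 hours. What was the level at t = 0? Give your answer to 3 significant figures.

Number of half-lives elapsed: n = 136.3/21.23 ≈ 6.4202.
A₀ = A × 2^n = 2475 × 2^6.4202 = 2475 × 85.637 ≈ 211950 copies per cell.

212000 copies per cell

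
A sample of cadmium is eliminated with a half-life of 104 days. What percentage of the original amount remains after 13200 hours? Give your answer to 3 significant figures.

2.56%

13200 hours = 550 days.
n = 550/104 ≈ 5.2885 half-lives.
Fraction remaining = (1/2)^5.2885 ≈ 0.025587, i.e. 2.5587%.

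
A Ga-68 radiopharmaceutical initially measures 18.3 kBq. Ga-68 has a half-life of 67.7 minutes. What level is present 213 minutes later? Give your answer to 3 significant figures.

2.07 kBq

Number of half-lives: n = 213/67.7 ≈ 3.1462.
Remaining = 18.3 × (1/2)^3.1462 = 18.3 × 0.11295 ≈ 2.067 kBq.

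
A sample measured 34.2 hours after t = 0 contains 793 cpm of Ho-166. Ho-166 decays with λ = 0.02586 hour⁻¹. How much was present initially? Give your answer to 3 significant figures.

1920 cpm

t½ = ln 2 / λ = 0.69315 / 0.02586 ≈ 26.804 hours.
Number of half-lives elapsed: n = 34.2/26.804 ≈ 1.2759.
A₀ = A × 2^n = 793 × 2^1.2759 = 793 × 2.4216 ≈ 1920.3 cpm.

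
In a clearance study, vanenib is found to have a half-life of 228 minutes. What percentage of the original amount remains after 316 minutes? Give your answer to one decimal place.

38.3%

n = 316/228 ≈ 1.386 half-lives.
Fraction remaining = (1/2)^1.386 ≈ 0.38263, i.e. 38.263%.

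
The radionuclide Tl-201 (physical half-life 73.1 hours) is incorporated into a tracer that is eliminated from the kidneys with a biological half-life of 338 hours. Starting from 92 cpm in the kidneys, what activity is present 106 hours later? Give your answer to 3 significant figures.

1/t_eff = 1/t_phys + 1/t_biol = 1/73.1 + 1/338 = 0.016638 per hour.
t_eff = 73.1 × 338 / (73.1 + 338) ≈ 60.102 hours.
Remaining = 92 × (1/2)^(106/60.102) = 92 × (1/2)^1.7637 ≈ 27.094 cpm.

27.1 cpm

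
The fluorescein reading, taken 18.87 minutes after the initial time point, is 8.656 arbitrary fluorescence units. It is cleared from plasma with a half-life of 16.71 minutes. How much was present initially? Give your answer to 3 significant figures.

18.9 arbitrary fluorescence units

Number of half-lives elapsed: n = 18.87/16.71 ≈ 1.1293.
A₀ = A × 2^n = 8.656 × 2^1.1293 = 8.656 × 2.1875 ≈ 18.935 arbitrary fluorescence units.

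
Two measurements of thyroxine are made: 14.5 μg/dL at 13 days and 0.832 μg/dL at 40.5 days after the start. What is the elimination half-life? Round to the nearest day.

7 days

Over Δt = 40.5 − 13 = 27.5 days, the level fell by a factor of 14.5/0.832 ≈ 17.428.
n = log₂(17.428) ≈ 4.1233 half-lives, so t½ = 27.5/4.1233 ≈ 6.6694 days.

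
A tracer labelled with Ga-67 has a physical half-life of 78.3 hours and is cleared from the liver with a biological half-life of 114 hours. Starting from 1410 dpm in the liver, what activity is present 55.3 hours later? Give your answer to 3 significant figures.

617 dpm

1/t_eff = 1/t_phys + 1/t_biol = 1/78.3 + 1/114 = 0.021543 per hour.
t_eff = 78.3 × 114 / (78.3 + 114) ≈ 46.418 hours.
Remaining = 1410 × (1/2)^(55.3/46.418) = 1410 × (1/2)^1.1913 ≈ 617.43 dpm.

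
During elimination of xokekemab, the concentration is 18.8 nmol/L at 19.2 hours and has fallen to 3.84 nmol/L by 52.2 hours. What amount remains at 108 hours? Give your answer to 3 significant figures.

0.262 nmol/L

Over Δt = 52.2 − 19.2 = 33 hours, the level fell by a factor of 18.8/3.84 ≈ 4.8958.
n = log₂(4.8958) ≈ 2.2916 half-lives, so t½ = 33/2.2916 ≈ 14.401 hours.
From t = 52.2 to t = 108: 3.84 × (1/2)^((108−52.2)/14.401) ≈ 0.26176 nmol/L.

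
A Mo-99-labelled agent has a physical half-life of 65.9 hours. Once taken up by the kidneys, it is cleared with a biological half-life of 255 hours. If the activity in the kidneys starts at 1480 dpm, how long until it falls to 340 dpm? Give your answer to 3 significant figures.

111 hours

1/t_eff = 1/t_phys + 1/t_biol = 1/65.9 + 1/255 = 0.019096 per hour.
t_eff = 65.9 × 255 / (65.9 + 255) ≈ 52.367 hours.
n = log₂(1480/340) ≈ 2.122; t = 2.122 × 52.367 ≈ 111.12 hours.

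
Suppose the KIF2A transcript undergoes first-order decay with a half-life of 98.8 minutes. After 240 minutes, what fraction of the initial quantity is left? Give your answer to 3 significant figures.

0.186

n = 240/98.8 ≈ 2.4291 half-lives.
Fraction remaining = (1/2)^2.4291 ≈ 0.18567.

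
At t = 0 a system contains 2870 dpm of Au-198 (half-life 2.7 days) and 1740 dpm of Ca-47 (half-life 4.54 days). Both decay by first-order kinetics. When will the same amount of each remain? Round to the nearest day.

5 days

Set 2870·(1/2)^(t/2.7) = 1740·(1/2)^(t/4.54).
Taking log₂: log₂(2870/1740) = t·(1/2.7 − 1/4.54).
log₂(1.6494) = 0.72196; 1/2.7 − 1/4.54 = 0.15011.
t = 0.72196 / 0.15011 ≈ 4.8097 days.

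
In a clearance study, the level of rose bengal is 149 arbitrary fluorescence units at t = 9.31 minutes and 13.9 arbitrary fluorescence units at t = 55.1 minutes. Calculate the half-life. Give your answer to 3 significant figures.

Over Δt = 55.1 − 9.31 = 45.79 minutes, the level fell by a factor of 149/13.9 ≈ 10.719.
n = log₂(10.719) ≈ 3.4222 half-lives, so t½ = 45.79/3.4222 ≈ 13.38 minutes.

13.4 minutes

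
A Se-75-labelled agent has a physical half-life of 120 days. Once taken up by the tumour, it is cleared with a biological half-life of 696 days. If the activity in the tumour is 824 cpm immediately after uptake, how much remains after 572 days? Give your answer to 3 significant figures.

1/t_eff = 1/t_phys + 1/t_biol = 1/120 + 1/696 = 0.0097701 per day.
t_eff = 120 × 696 / (120 + 696) ≈ 102.35 days.
Remaining = 824 × (1/2)^(572/102.35) = 824 × (1/2)^5.5885 ≈ 17.125 cpm.

17.1 cpm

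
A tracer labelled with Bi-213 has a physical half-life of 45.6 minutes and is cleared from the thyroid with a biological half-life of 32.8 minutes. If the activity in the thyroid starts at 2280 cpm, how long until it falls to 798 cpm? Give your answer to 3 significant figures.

28.9 minutes

1/t_eff = 1/t_phys + 1/t_biol = 1/45.6 + 1/32.8 = 0.052418 per minute.
t_eff = 45.6 × 32.8 / (45.6 + 32.8) ≈ 19.078 minutes.
n = log₂(2280/798) ≈ 1.5146; t = 1.5146 × 19.078 ≈ 28.894 minutes.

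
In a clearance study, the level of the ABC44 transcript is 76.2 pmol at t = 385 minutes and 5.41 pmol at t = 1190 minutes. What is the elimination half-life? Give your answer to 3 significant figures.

211 minutes

Over Δt = 1190 − 385 = 805 minutes, the level fell by a factor of 76.2/5.41 ≈ 14.085.
n = log₂(14.085) ≈ 3.8161 half-lives, so t½ = 805/3.8161 ≈ 210.95 minutes.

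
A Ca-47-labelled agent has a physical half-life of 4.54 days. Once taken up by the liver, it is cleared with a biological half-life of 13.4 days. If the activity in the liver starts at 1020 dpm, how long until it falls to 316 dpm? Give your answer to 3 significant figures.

1/t_eff = 1/t_phys + 1/t_biol = 1/4.54 + 1/13.4 = 0.29489 per day.
t_eff = 4.54 × 13.4 / (4.54 + 13.4) ≈ 3.3911 days.
n = log₂(1020/316) ≈ 1.6906; t = 1.6906 × 3.3911 ≈ 5.7329 days.

5.73 days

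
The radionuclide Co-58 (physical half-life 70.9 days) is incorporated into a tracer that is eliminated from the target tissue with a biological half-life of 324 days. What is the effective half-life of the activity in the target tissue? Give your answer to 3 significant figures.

1/t_eff = 1/t_phys + 1/t_biol = 1/70.9 + 1/324 = 0.017191 per day.
t_eff = 70.9 × 324 / (70.9 + 324) ≈ 58.171 days.

58.2 days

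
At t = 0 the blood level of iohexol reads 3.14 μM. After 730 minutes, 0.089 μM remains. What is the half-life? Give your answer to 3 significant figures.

A/A₀ = 0.089/3.14 ≈ 0.028344.
n = log₂(35.281) ≈ 5.1408 half-lives elapsed in 730 minutes.
t½ = 730/5.1408 ≈ 142 minutes.

142 minutes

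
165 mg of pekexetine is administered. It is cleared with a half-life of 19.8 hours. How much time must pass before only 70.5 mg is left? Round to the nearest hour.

Fraction remaining = 70.5/165 ≈ 0.42727.
n = log₂(165/70.5) = ln(2.3404)/ln 2 ≈ 1.2268 half-lives.
t = n × t½ = 1.2268 × 19.8 ≈ 24.29 hours.

24 hours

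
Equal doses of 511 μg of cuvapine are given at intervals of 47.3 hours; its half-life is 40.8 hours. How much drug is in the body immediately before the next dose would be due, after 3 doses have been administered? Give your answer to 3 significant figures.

377 μg

The 3 doses were given 141.9, 94.6, 47.3 hours ago.
Total = 511·(1/2)^(141.9/40.8) + 511·(1/2)^(94.6/40.8) + 511·(1/2)^(47.3/40.8)
      = 45.862 + 102.43 + 228.79 ≈ 377.08 μg.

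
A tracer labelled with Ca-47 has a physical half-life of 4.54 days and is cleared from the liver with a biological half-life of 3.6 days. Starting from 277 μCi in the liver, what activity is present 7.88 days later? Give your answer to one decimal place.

1/t_eff = 1/t_phys + 1/t_biol = 1/4.54 + 1/3.6 = 0.49804 per day.
t_eff = 4.54 × 3.6 / (4.54 + 3.6) ≈ 2.0079 days.
Remaining = 277 × (1/2)^(7.88/2.0079) = 277 × (1/2)^3.9246 ≈ 18.242 μCi.

18.2 μCi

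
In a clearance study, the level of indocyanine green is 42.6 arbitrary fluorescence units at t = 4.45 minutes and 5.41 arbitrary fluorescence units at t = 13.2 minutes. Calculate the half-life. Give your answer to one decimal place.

2.9 minutes

Over Δt = 13.2 − 4.45 = 8.75 minutes, the level fell by a factor of 42.6/5.41 ≈ 7.8743.
n = log₂(7.8743) ≈ 2.9772 half-lives, so t½ = 8.75/2.9772 ≈ 2.939 minutes.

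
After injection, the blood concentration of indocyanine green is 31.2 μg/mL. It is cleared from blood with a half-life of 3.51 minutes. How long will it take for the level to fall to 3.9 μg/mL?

3.9/31.2 = 1/8, so 3 half-lives have elapsed.
t = 3 × 3.51 = 10.53 minutes.

10.53 minutes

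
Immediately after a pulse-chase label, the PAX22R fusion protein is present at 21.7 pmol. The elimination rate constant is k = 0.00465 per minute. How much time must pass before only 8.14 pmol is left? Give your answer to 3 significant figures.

t½ = ln 2 / k = 0.69315 / 0.00465 ≈ 149.06 minutes.
Fraction remaining = 8.14/21.7 ≈ 0.37512.
n = log₂(21.7/8.14) = ln(2.6658)/ln 2 ≈ 1.4146 half-lives.
t = n × t½ = 1.4146 × 149.06 ≈ 210.86 minutes.

211 minutes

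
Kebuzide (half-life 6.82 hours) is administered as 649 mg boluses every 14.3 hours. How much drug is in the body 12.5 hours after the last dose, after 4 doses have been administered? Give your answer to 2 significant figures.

240 mg

The 4 doses were given 55.4, 41.1, 26.8, 12.5 hours ago.
Total = 649·(1/2)^(55.4/6.82) + 649·(1/2)^(41.1/6.82) + 649·(1/2)^(26.8/6.82) + 649·(1/2)^(12.5/6.82)
      = 2.3277 + 9.9568 + 42.59 + 182.18 ≈ 237.06 mg.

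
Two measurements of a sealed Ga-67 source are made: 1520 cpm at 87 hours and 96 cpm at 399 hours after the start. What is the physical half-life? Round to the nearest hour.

Over Δt = 399 − 87 = 312 hours, the level fell by a factor of 1520/96 ≈ 15.833.
n = log₂(15.833) ≈ 3.9849 half-lives, so t½ = 312/3.9849 ≈ 78.296 hours.

78 hours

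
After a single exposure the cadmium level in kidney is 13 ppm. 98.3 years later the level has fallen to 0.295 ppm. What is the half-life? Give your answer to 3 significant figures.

A/A₀ = 0.295/13 ≈ 0.022692.
n = log₂(44.068) ≈ 5.4617 half-lives elapsed in 98.3 years.
t½ = 98.3/5.4617 ≈ 17.998 years.

18.0 years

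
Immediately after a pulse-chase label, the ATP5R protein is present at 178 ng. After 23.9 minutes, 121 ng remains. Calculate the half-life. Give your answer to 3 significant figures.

A/A₀ = 121/178 ≈ 0.67978.
n = log₂(1.4711) ≈ 0.55687 half-lives elapsed in 23.9 minutes.
t½ = 23.9/0.55687 ≈ 42.918 minutes.

42.9 minutes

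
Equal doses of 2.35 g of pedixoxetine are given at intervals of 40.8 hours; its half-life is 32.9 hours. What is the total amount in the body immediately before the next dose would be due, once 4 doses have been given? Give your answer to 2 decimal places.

1.67 g

The 4 doses were given 163.2, 122.4, 81.6, 40.8 hours ago.
Total = 2.35·(1/2)^(163.2/32.9) + 2.35·(1/2)^(122.4/32.9) + 2.35·(1/2)^(81.6/32.9) + 2.35·(1/2)^(40.8/32.9)
      = 0.075477 + 0.17829 + 0.42115 + 0.99484 ≈ 1.6698 g.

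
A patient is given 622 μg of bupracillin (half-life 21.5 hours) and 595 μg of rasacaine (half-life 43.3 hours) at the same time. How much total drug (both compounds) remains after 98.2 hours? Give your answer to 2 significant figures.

150 μg

bupracillin: 622 × (1/2)^(98.2/21.5) = 622 × (1/2)^4.5674 ≈ 26.233 μg.
rasacaine: 595 × (1/2)^(98.2/43.3) = 595 × (1/2)^2.2679 ≈ 123.54 μg.
Total = 26.233 + 123.54 ≈ 149.77 μg.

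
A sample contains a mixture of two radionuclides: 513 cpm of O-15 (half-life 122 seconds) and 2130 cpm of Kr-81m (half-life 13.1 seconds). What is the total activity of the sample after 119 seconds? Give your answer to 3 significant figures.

O-15: 513 × (1/2)^(119/122) = 513 × (1/2)^0.97541 ≈ 260.91 cpm.
Kr-81m: 2130 × (1/2)^(119/13.1) = 2130 × (1/2)^9.084 ≈ 3.9249 cpm.
Total = 260.91 + 3.9249 ≈ 264.83 cpm.

265 cpm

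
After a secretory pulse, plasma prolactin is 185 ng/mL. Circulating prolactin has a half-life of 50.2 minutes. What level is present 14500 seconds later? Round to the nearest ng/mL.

7 ng/mL

Convert the elapsed time: 14500 seconds = 241.667 minutes.
Number of half-lives: n = 241.667/50.2 ≈ 4.8141.
Remaining = 185 × (1/2)^4.8141 = 185 × 0.035548 ≈ 6.5764 ng/mL.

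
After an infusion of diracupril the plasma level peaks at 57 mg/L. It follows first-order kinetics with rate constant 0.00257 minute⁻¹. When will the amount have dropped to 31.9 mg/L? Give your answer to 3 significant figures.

226 minutes

t½ = ln 2 / k = 0.69315 / 0.00257 ≈ 269.71 minutes.
Fraction remaining = 31.9/57 ≈ 0.55965.
n = log₂(57/31.9) = ln(1.7868)/ln 2 ≈ 0.83741 half-lives.
t = n × t½ = 0.83741 × 269.71 ≈ 225.85 minutes.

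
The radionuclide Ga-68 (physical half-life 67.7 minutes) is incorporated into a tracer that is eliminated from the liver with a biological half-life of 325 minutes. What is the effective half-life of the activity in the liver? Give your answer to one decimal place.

56.0 minutes

1/t_eff = 1/t_phys + 1/t_biol = 1/67.7 + 1/325 = 0.017848 per minute.
t_eff = 67.7 × 325 / (67.7 + 325) ≈ 56.029 minutes.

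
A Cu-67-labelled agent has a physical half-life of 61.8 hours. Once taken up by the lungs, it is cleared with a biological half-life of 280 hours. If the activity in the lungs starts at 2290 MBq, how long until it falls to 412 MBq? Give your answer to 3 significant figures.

1/t_eff = 1/t_phys + 1/t_biol = 1/61.8 + 1/280 = 0.019753 per hour.
t_eff = 61.8 × 280 / (61.8 + 280) ≈ 50.626 hours.
n = log₂(2290/412) ≈ 2.4746; t = 2.4746 × 50.626 ≈ 125.28 hours.

125 hours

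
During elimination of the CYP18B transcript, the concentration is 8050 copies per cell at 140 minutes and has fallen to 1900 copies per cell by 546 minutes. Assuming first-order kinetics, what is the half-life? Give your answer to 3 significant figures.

Over Δt = 546 − 140 = 406 minutes, the level fell by a factor of 8050/1900 ≈ 4.2368.
n = log₂(4.2368) ≈ 2.083 half-lives, so t½ = 406/2.083 ≈ 194.91 minutes.

195 minutes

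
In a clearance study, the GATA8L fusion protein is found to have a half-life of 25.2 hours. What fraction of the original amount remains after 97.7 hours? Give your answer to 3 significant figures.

0.0681

n = 97.7/25.2 ≈ 3.877 half-lives.
Fraction remaining = (1/2)^3.877 ≈ 0.068063.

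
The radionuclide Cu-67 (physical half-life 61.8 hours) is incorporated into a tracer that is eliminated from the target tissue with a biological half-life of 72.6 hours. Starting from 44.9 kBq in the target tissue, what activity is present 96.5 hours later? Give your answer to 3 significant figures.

6.05 kBq

1/t_eff = 1/t_phys + 1/t_biol = 1/61.8 + 1/72.6 = 0.029955 per hour.
t_eff = 61.8 × 72.6 / (61.8 + 72.6) ≈ 33.383 hours.
Remaining = 44.9 × (1/2)^(96.5/33.383) = 44.9 × (1/2)^2.8907 ≈ 6.0543 kBq.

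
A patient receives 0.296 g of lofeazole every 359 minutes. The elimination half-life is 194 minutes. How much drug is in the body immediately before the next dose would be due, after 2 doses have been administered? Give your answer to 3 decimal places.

The 2 doses were given 718, 359 minutes ago.
Total = 0.296·(1/2)^(718/194) + 0.296·(1/2)^(359/194)
      = 0.02276 + 0.082079 ≈ 0.10484 g.

0.105 g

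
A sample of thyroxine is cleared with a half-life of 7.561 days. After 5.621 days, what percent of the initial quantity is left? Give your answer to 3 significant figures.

n = 5.621/7.561 ≈ 0.74342 half-lives.
Fraction remaining = (1/2)^0.74342 ≈ 0.59732, i.e. 59.732%.

59.7%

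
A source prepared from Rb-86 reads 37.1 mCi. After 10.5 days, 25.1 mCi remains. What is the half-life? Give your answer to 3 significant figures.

18.6 days

A/A₀ = 25.1/37.1 ≈ 0.67655.
n = log₂(1.4781) ≈ 0.56373 half-lives elapsed in 10.5 days.
t½ = 10.5/0.56373 ≈ 18.626 days.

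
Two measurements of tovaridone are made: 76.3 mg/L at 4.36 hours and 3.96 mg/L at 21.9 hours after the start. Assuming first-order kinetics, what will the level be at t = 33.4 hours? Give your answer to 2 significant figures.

Over Δt = 21.9 − 4.36 = 17.54 hours, the level fell by a factor of 76.3/3.96 ≈ 19.268.
n = log₂(19.268) ≈ 4.2681 half-lives, so t½ = 17.54/4.2681 ≈ 4.1095 hours.
From t = 21.9 to t = 33.4: 3.96 × (1/2)^((33.4−21.9)/4.1095) ≈ 0.56925 mg/L.

0.57 mg/L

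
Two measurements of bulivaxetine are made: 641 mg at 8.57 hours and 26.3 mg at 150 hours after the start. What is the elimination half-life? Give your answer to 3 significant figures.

Over Δt = 150 − 8.57 = 141.43 hours, the level fell by a factor of 641/26.3 ≈ 24.373.
n = log₂(24.373) ≈ 4.6072 half-lives, so t½ = 141.43/4.6072 ≈ 30.698 hours.

30.7 hours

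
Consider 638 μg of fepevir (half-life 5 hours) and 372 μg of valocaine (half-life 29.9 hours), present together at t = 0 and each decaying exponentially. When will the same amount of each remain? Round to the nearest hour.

5 hours

Set 638·(1/2)^(t/5) = 372·(1/2)^(t/29.9).
Taking log₂: log₂(638/372) = t·(1/5 − 1/29.9).
log₂(1.7151) = 0.77825; 1/5 − 1/29.9 = 0.16656.
t = 0.77825 / 0.16656 ≈ 4.6726 hours.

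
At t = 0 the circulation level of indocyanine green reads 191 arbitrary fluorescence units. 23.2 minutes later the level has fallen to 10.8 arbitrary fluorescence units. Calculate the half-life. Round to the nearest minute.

6 minutes

A/A₀ = 10.8/191 ≈ 0.056545.
n = log₂(17.685) ≈ 4.1445 half-lives elapsed in 23.2 minutes.
t½ = 23.2/4.1445 ≈ 5.5978 minutes.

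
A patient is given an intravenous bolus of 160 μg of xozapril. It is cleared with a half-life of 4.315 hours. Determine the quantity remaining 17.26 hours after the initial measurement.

10 μg

Elapsed time is 4 half-lives (17.26/4.315).
Each half-life halves the amount: 160 × (1/2)^4 = 160/16 = 10 μg.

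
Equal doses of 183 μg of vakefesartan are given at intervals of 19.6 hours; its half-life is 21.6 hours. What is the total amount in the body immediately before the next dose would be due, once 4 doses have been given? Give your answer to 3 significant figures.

The 4 doses were given 78.4, 58.8, 39.2, 19.6 hours ago.
Total = 183·(1/2)^(78.4/21.6) + 183·(1/2)^(58.8/21.6) + 183·(1/2)^(39.2/21.6) + 183·(1/2)^(19.6/21.6)
      = 14.785 + 27.732 + 52.016 + 97.565 ≈ 192.1 μg.

192 μg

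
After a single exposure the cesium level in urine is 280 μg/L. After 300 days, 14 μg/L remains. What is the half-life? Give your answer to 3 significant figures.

A/A₀ = 14/280 ≈ 0.05.
n = log₂(20) ≈ 4.3219 half-lives elapsed in 300 days.
t½ = 300/4.3219 ≈ 69.413 days.

69.4 days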